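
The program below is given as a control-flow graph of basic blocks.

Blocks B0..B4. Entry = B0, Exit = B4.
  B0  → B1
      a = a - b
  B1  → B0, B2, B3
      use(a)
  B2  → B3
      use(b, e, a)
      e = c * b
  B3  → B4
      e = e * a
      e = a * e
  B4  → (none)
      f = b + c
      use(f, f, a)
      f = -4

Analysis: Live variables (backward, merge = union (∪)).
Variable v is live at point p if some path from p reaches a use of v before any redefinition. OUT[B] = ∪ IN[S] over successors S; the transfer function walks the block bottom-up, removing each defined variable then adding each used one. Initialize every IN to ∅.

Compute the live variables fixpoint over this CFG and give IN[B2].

Fixpoint table:
  B0: | IN={a, b, c, e} | OUT={a, b, c, e}
  B1: | IN={a, b, c, e} | OUT={a, b, c, e}
  B2: | IN={a, b, c, e} | OUT={a, b, c, e}
  B3: | IN={a, b, c, e} | OUT={a, b, c}
  B4: | IN={a, b, c} | OUT={}

Merge at B2: OUT[B2] = IN[B3] = {a, b, c, e}
Applying B2's transfer function to that OUT value gives IN[B2] (row B2 above).

Answer: {a, b, c, e}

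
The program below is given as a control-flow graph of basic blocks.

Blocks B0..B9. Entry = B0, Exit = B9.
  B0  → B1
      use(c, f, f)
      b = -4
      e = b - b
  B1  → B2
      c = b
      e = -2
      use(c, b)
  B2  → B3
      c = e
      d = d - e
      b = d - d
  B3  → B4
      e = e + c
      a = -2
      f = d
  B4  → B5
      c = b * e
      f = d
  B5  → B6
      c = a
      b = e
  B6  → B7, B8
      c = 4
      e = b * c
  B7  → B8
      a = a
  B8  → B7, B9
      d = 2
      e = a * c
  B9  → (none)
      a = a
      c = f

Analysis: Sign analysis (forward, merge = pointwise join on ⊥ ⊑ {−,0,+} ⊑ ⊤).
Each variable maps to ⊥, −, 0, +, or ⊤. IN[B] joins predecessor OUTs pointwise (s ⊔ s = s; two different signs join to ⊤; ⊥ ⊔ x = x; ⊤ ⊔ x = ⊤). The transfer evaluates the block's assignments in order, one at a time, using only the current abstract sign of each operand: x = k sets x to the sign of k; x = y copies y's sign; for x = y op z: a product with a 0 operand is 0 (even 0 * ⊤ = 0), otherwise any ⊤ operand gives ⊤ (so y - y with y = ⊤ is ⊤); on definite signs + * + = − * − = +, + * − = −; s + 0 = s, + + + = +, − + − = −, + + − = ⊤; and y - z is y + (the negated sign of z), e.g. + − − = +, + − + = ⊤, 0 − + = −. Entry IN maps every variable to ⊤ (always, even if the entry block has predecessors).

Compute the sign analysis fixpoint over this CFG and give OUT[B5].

Answer: {a: -, b: -, c: -, d: ⊤, e: -, f: ⊤}

Trace:
Fixpoint table:
  B0: | IN=(all ⊤) | OUT={b:-; rest ⊤}
  B1: | IN={b:-; rest ⊤} | OUT={b:-, c:-, e:-; rest ⊤}
  B2: | IN={b:-, c:-, e:-; rest ⊤} | OUT={c:-, e:-; rest ⊤}
  B3: | IN={c:-, e:-; rest ⊤} | OUT={a:-, c:-, e:-; rest ⊤}
  B4: | IN={a:-, c:-, e:-; rest ⊤} | OUT={a:-, e:-; rest ⊤}
  B5: | IN={a:-, e:-; rest ⊤} | OUT={a:-, b:-, c:-, e:-; rest ⊤}
  B6: | IN={a:-, b:-, c:-, e:-; rest ⊤} | OUT={a:-, b:-, c:+, e:-; rest ⊤}
  B7: | IN={a:-, b:-, c:+, e:-; rest ⊤} | OUT={a:-, b:-, c:+, e:-; rest ⊤}
  B8: | IN={a:-, b:-, c:+, e:-; rest ⊤} | OUT={a:-, b:-, c:+, d:+, e:-; rest ⊤}
  B9: | IN={a:-, b:-, c:+, d:+, e:-; rest ⊤} | OUT={a:-, b:-, d:+, e:-; rest ⊤}

Merge at B5: IN[B5] = OUT[B4] = {a: -, b: ⊤, c: ⊤, d: ⊤, e: -, f: ⊤}
Applying B5's transfer function to that IN value gives OUT[B5] (row B5 above).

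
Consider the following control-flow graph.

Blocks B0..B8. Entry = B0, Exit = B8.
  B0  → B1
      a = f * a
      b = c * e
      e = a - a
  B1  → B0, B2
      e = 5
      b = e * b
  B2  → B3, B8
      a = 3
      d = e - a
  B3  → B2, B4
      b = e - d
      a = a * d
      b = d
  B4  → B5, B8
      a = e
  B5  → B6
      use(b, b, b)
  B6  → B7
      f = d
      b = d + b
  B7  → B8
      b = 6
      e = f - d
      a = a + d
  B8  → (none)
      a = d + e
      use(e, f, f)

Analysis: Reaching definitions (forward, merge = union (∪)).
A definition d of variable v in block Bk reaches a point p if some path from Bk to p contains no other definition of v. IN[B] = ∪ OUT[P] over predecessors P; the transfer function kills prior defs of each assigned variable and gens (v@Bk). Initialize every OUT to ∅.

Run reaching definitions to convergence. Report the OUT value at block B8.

Answer: {a@B8, b@B1, b@B3, b@B7, d@B2, e@B1, e@B7, f@B6}

Derivation:
Per-block solution:
  B0: | IN={a@B0, b@B1, e@B1} | OUT={a@B0, b@B0, e@B0}
  B1: | IN={a@B0, b@B0, e@B0} | OUT={a@B0, b@B1, e@B1}
  B2: | IN={a@B0, a@B3, b@B1, b@B3, d@B2, e@B1} | OUT={a@B2, b@B1, b@B3, d@B2, e@B1}
  B3: | IN={a@B2, b@B1, b@B3, d@B2, e@B1} | OUT={a@B3, b@B3, d@B2, e@B1}
  B4: | IN={a@B3, b@B3, d@B2, e@B1} | OUT={a@B4, b@B3, d@B2, e@B1}
  B5: | IN={a@B4, b@B3, d@B2, e@B1} | OUT={a@B4, b@B3, d@B2, e@B1}
  B6: | IN={a@B4, b@B3, d@B2, e@B1} | OUT={a@B4, b@B6, d@B2, e@B1, f@B6}
  B7: | IN={a@B4, b@B6, d@B2, e@B1, f@B6} | OUT={a@B7, b@B7, d@B2, e@B7, f@B6}
  B8: | IN={a@B2, a@B4, a@B7, b@B1, b@B3, b@B7, d@B2, e@B1, e@B7, f@B6} | OUT={a@B8, b@B1, b@B3, b@B7, d@B2, e@B1, e@B7, f@B6}

Merge at B8: IN[B8] = OUT[B2] ⊔ OUT[B4] ⊔ OUT[B7] = {a@B2, a@B4, a@B7, b@B1, b@B3, b@B7, d@B2, e@B1, e@B7, f@B6}
Applying B8's transfer function to that IN value gives OUT[B8] (row B8 above).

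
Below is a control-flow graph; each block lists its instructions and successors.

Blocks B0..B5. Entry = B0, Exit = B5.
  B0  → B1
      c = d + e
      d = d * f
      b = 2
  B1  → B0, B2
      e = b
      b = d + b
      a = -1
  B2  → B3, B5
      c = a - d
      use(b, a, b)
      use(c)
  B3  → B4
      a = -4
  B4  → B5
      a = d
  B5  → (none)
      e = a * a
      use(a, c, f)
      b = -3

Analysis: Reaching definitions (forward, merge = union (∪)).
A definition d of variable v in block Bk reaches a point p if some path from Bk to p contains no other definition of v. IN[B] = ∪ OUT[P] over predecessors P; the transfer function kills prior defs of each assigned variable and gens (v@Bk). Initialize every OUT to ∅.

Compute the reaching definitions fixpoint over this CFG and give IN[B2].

Answer: {a@B1, b@B1, c@B0, d@B0, e@B1}

Trace:
Per-block solution:
  B0:   IN={a@B1, b@B1, c@B0, d@B0, e@B1}   OUT={a@B1, b@B0, c@B0, d@B0, e@B1}
  B1:   IN={a@B1, b@B0, c@B0, d@B0, e@B1}   OUT={a@B1, b@B1, c@B0, d@B0, e@B1}
  B2:   IN={a@B1, b@B1, c@B0, d@B0, e@B1}   OUT={a@B1, b@B1, c@B2, d@B0, e@B1}
  B3:   IN={a@B1, b@B1, c@B2, d@B0, e@B1}   OUT={a@B3, b@B1, c@B2, d@B0, e@B1}
  B4:   IN={a@B3, b@B1, c@B2, d@B0, e@B1}   OUT={a@B4, b@B1, c@B2, d@B0, e@B1}
  B5:   IN={a@B1, a@B4, b@B1, c@B2, d@B0, e@B1}   OUT={a@B1, a@B4, b@B5, c@B2, d@B0, e@B5}

Merge at B2: IN[B2] = OUT[B1] = {a@B1, b@B1, c@B0, d@B0, e@B1}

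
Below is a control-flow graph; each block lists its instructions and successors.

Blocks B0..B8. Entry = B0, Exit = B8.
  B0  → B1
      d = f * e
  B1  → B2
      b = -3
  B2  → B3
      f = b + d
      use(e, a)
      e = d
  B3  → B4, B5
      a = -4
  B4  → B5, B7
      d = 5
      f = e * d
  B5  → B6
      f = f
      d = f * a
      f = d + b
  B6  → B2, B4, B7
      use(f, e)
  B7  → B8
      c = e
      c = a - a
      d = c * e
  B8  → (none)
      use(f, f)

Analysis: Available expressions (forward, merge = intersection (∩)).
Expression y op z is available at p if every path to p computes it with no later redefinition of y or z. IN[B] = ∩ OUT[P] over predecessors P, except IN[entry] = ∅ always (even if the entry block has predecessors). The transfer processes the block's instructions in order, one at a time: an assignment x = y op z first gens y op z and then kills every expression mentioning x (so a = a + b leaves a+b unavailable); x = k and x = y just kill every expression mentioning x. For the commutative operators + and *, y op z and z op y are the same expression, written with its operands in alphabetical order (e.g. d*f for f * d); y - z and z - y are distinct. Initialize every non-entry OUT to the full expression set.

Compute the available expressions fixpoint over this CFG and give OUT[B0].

Answer: {e*f}

Derivation:
Per-block solution:
  B0:   IN={}   OUT={e*f}
  B1:   IN={e*f}   OUT={e*f}
  B2:   IN={}   OUT={b+d}
  B3:   IN={b+d}   OUT={b+d}
  B4:   IN={b+d}   OUT={d*e}
  B5:   IN={}   OUT={b+d}
  B6:   IN={b+d}   OUT={b+d}
  B7:   IN={}   OUT={a-a, c*e}
  B8:   IN={a-a, c*e}   OUT={a-a, c*e}

B0 is the boundary node: IN[B0] = {}
Applying B0's transfer function to that IN value gives OUT[B0] (row B0 above).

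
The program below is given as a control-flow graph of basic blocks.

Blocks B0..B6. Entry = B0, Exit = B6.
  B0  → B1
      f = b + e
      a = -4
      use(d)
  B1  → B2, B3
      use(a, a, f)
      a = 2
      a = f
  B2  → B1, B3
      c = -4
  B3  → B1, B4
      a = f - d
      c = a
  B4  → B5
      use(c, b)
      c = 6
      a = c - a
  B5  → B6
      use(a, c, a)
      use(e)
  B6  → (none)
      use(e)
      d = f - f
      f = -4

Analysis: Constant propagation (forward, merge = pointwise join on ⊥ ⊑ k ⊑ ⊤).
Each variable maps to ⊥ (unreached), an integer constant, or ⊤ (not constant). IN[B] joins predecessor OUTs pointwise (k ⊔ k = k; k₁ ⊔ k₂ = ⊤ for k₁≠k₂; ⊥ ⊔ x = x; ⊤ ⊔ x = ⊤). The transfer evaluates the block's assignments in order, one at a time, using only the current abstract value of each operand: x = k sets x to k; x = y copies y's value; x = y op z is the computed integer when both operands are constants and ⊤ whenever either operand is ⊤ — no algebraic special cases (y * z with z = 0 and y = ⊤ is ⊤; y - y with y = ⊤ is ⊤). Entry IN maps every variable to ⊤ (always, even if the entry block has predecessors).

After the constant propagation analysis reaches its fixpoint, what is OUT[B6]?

Per-block solution:
  B0:  IN=(all ⊤)  OUT={a:-4; rest ⊤}
  B1:  IN=(all ⊤)  OUT=(all ⊤)
  B2:  IN=(all ⊤)  OUT={c:-4; rest ⊤}
  B3:  IN=(all ⊤)  OUT=(all ⊤)
  B4:  IN=(all ⊤)  OUT={c:6; rest ⊤}
  B5:  IN={c:6; rest ⊤}  OUT={c:6; rest ⊤}
  B6:  IN={c:6; rest ⊤}  OUT={c:6, f:-4; rest ⊤}

Merge at B6: IN[B6] = OUT[B5] = {a: ⊤, b: ⊤, c: 6, d: ⊤, e: ⊤, f: ⊤}
Applying B6's transfer function to that IN value gives OUT[B6] (row B6 above).

Answer: {a: ⊤, b: ⊤, c: 6, d: ⊤, e: ⊤, f: -4}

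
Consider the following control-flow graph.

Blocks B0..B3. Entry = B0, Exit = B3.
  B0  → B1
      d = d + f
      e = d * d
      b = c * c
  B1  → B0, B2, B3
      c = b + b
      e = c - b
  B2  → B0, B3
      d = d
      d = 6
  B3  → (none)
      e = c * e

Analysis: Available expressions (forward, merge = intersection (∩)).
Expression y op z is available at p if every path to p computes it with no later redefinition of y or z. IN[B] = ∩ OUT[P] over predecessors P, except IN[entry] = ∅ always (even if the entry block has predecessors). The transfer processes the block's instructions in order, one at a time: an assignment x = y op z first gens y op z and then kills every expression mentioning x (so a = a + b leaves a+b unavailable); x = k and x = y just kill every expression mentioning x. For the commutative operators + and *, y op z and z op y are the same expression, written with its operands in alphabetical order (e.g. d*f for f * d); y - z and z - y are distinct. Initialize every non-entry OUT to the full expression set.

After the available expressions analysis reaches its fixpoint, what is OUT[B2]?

Per-block solution:
  B0:   IN={}   OUT={c*c, d*d}
  B1:   IN={c*c, d*d}   OUT={b+b, c-b, d*d}
  B2:   IN={b+b, c-b, d*d}   OUT={b+b, c-b}
  B3:   IN={b+b, c-b}   OUT={b+b, c-b}

Merge at B2: IN[B2] = OUT[B1] = {b+b, c-b, d*d}
Applying B2's transfer function to that IN value gives OUT[B2] (row B2 above).

Answer: {b+b, c-b}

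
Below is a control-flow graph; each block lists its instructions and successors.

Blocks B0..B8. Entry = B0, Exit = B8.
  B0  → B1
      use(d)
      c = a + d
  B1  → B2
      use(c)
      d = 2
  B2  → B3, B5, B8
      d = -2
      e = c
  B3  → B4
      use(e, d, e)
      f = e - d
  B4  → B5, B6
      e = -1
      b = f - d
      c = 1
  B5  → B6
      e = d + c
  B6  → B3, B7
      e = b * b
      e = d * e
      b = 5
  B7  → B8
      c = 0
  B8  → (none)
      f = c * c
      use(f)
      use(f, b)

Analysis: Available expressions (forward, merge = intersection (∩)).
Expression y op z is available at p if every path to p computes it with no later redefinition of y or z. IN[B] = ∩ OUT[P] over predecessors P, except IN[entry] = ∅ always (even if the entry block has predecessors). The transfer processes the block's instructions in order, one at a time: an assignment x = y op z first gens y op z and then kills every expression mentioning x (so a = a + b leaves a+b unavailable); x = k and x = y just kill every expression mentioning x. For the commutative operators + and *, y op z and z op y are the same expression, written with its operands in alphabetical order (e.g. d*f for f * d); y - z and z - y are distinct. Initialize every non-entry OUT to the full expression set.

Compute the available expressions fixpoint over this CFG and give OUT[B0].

Answer: {a+d}

Working:
Per-block solution:
  B0:   IN={}   OUT={a+d}
  B1:   IN={a+d}   OUT={}
  B2:   IN={}   OUT={}
  B3:   IN={}   OUT={e-d}
  B4:   IN={e-d}   OUT={f-d}
  B5:   IN={}   OUT={c+d}
  B6:   IN={}   OUT={}
  B7:   IN={}   OUT={}
  B8:   IN={}   OUT={c*c}

B0 is the boundary node: IN[B0] = {}
Applying B0's transfer function to that IN value gives OUT[B0] (row B0 above).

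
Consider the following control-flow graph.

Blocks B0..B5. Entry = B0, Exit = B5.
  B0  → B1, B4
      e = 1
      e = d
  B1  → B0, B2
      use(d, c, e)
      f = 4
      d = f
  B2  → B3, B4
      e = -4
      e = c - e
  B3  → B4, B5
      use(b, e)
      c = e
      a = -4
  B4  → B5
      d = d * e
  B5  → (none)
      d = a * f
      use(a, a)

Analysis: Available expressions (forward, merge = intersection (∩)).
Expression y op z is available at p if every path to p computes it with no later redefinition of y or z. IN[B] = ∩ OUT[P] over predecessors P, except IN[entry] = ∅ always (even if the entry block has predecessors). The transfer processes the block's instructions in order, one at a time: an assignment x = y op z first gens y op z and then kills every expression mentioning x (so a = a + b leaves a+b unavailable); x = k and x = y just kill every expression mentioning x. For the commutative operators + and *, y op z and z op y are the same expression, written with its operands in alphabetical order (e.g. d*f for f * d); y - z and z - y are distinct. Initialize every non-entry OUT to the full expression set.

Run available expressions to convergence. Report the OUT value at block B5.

Answer: {a*f}

Trace:
Fixpoint table:
  B0:   IN={}   OUT={}
  B1:   IN={}   OUT={}
  B2:   IN={}   OUT={}
  B3:   IN={}   OUT={}
  B4:   IN={}   OUT={}
  B5:   IN={}   OUT={a*f}

Merge at B5: IN[B5] = OUT[B3] ∩ OUT[B4] = {}
Applying B5's transfer function to that IN value gives OUT[B5] (row B5 above).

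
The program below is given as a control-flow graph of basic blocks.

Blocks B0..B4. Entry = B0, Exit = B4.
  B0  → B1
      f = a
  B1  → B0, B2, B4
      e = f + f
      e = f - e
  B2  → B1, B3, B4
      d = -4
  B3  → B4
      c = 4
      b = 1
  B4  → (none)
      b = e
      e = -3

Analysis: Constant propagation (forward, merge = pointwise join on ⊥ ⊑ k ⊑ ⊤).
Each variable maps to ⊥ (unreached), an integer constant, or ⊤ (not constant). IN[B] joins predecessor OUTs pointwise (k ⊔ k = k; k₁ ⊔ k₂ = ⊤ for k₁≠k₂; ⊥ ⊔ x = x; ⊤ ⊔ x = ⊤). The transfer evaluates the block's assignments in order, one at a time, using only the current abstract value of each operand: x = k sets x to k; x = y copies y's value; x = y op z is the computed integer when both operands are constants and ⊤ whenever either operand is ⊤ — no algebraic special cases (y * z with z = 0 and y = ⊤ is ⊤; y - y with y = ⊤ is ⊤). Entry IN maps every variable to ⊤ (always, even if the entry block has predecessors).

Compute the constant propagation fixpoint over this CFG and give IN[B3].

Converged values:
  B0: | IN=(all ⊤) | OUT=(all ⊤)
  B1: | IN=(all ⊤) | OUT=(all ⊤)
  B2: | IN=(all ⊤) | OUT={d:-4; rest ⊤}
  B3: | IN={d:-4; rest ⊤} | OUT={b:1, c:4, d:-4; rest ⊤}
  B4: | IN=(all ⊤) | OUT={e:-3; rest ⊤}

Merge at B3: IN[B3] = OUT[B2] = {a: ⊤, b: ⊤, c: ⊤, d: -4, e: ⊤, f: ⊤}

Answer: {a: ⊤, b: ⊤, c: ⊤, d: -4, e: ⊤, f: ⊤}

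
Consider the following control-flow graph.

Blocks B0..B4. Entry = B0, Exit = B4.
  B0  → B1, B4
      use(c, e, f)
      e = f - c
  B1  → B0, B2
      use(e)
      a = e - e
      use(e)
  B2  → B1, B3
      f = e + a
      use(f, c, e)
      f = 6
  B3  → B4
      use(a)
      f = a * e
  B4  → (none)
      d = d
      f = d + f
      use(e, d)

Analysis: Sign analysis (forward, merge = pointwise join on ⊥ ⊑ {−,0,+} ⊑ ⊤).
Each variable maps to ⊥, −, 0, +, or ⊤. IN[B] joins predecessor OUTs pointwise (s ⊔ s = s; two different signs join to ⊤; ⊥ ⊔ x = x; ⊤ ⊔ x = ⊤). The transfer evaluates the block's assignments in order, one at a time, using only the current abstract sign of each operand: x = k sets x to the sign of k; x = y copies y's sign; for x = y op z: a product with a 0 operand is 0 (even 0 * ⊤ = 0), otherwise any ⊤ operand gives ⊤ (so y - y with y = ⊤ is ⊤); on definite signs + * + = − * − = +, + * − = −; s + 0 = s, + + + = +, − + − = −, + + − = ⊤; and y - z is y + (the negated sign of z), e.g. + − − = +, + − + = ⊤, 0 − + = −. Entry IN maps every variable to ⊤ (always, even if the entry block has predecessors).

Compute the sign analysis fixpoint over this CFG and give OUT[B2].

Converged values:
  B0: | IN=(all ⊤) | OUT=(all ⊤)
  B1: | IN=(all ⊤) | OUT=(all ⊤)
  B2: | IN=(all ⊤) | OUT={f:+; rest ⊤}
  B3: | IN={f:+; rest ⊤} | OUT=(all ⊤)
  B4: | IN=(all ⊤) | OUT=(all ⊤)

Merge at B2: IN[B2] = OUT[B1] = {a: ⊤, b: ⊤, c: ⊤, d: ⊤, e: ⊤, f: ⊤}
Applying B2's transfer function to that IN value gives OUT[B2] (row B2 above).

Answer: {a: ⊤, b: ⊤, c: ⊤, d: ⊤, e: ⊤, f: +}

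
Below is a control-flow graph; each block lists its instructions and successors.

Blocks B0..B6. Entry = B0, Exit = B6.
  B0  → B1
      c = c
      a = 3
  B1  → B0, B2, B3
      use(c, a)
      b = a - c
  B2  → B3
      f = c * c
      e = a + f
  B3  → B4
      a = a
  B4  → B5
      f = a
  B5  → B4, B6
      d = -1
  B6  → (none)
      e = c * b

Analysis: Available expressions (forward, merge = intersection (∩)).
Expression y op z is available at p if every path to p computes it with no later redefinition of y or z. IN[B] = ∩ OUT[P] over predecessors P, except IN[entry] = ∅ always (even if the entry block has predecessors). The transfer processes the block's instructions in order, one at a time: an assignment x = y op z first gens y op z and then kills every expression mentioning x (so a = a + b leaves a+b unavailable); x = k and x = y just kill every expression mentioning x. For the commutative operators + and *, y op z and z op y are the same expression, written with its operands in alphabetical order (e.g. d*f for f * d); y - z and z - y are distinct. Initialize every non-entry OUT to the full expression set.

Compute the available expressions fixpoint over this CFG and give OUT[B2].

Answer: {a+f, a-c, c*c}

Derivation:
Fixpoint table:
  B0: | IN={} | OUT={}
  B1: | IN={} | OUT={a-c}
  B2: | IN={a-c} | OUT={a+f, a-c, c*c}
  B3: | IN={a-c} | OUT={}
  B4: | IN={} | OUT={}
  B5: | IN={} | OUT={}
  B6: | IN={} | OUT={b*c}

Merge at B2: IN[B2] = OUT[B1] = {a-c}
Applying B2's transfer function to that IN value gives OUT[B2] (row B2 above).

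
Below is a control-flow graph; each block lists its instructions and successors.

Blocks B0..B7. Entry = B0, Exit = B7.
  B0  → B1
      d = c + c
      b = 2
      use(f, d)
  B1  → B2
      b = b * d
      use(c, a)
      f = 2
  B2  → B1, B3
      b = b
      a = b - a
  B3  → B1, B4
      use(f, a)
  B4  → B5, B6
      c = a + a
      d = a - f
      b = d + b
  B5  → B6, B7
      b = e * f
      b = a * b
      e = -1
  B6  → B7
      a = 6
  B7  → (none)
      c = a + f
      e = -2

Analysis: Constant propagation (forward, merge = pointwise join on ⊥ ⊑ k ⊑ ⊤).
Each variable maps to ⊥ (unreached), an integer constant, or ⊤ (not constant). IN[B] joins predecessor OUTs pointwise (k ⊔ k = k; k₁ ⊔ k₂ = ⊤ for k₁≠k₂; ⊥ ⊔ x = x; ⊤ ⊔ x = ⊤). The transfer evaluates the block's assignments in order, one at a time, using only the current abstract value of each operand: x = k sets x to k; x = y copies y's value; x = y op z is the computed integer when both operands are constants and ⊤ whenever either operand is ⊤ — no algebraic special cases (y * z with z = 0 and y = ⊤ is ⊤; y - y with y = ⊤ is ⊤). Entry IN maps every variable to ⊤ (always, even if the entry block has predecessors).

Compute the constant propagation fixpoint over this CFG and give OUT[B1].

Fixpoint table:
  B0:   IN=(all ⊤)   OUT={b:2; rest ⊤}
  B1:   IN=(all ⊤)   OUT={f:2; rest ⊤}
  B2:   IN={f:2; rest ⊤}   OUT={f:2; rest ⊤}
  B3:   IN={f:2; rest ⊤}   OUT={f:2; rest ⊤}
  B4:   IN={f:2; rest ⊤}   OUT={f:2; rest ⊤}
  B5:   IN={f:2; rest ⊤}   OUT={e:-1, f:2; rest ⊤}
  B6:   IN={f:2; rest ⊤}   OUT={a:6, f:2; rest ⊤}
  B7:   IN={f:2; rest ⊤}   OUT={e:-2, f:2; rest ⊤}

Merge at B1: IN[B1] = OUT[B0] ⊔ OUT[B2] ⊔ OUT[B3] = {a: ⊤, b: ⊤, c: ⊤, d: ⊤, e: ⊤, f: ⊤}
Applying B1's transfer function to that IN value gives OUT[B1] (row B1 above).

Answer: {a: ⊤, b: ⊤, c: ⊤, d: ⊤, e: ⊤, f: 2}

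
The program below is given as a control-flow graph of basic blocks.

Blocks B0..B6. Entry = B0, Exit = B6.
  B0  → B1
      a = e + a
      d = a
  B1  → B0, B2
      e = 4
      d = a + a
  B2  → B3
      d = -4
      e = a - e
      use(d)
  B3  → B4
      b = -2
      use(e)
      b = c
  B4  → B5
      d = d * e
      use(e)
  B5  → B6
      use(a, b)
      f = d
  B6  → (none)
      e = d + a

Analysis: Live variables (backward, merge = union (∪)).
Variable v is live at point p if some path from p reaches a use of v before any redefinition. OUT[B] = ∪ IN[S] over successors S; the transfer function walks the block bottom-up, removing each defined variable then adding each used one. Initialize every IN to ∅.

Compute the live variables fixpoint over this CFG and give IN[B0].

Answer: {a, c, e}

Derivation:
Converged values:
  B0: | IN={a, c, e} | OUT={a, c}
  B1: | IN={a, c} | OUT={a, c, e}
  B2: | IN={a, c, e} | OUT={a, c, d, e}
  B3: | IN={a, c, d, e} | OUT={a, b, d, e}
  B4: | IN={a, b, d, e} | OUT={a, b, d}
  B5: | IN={a, b, d} | OUT={a, d}
  B6: | IN={a, d} | OUT={}

Merge at B0: OUT[B0] = IN[B1] = {a, c}
Applying B0's transfer function to that OUT value gives IN[B0] (row B0 above).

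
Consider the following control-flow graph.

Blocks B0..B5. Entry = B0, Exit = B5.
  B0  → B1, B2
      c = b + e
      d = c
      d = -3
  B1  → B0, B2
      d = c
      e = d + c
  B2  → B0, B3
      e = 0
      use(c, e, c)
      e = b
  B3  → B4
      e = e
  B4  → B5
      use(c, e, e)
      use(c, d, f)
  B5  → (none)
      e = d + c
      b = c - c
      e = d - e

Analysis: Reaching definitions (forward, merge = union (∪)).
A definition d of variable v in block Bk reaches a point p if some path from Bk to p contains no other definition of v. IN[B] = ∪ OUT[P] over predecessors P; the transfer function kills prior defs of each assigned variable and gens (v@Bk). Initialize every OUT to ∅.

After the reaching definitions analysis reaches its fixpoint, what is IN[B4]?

Per-block solution:
  B0: | IN={c@B0, d@B0, d@B1, e@B1, e@B2} | OUT={c@B0, d@B0, e@B1, e@B2}
  B1: | IN={c@B0, d@B0, e@B1, e@B2} | OUT={c@B0, d@B1, e@B1}
  B2: | IN={c@B0, d@B0, d@B1, e@B1, e@B2} | OUT={c@B0, d@B0, d@B1, e@B2}
  B3: | IN={c@B0, d@B0, d@B1, e@B2} | OUT={c@B0, d@B0, d@B1, e@B3}
  B4: | IN={c@B0, d@B0, d@B1, e@B3} | OUT={c@B0, d@B0, d@B1, e@B3}
  B5: | IN={c@B0, d@B0, d@B1, e@B3} | OUT={b@B5, c@B0, d@B0, d@B1, e@B5}

Merge at B4: IN[B4] = OUT[B3] = {c@B0, d@B0, d@B1, e@B3}

Answer: {c@B0, d@B0, d@B1, e@B3}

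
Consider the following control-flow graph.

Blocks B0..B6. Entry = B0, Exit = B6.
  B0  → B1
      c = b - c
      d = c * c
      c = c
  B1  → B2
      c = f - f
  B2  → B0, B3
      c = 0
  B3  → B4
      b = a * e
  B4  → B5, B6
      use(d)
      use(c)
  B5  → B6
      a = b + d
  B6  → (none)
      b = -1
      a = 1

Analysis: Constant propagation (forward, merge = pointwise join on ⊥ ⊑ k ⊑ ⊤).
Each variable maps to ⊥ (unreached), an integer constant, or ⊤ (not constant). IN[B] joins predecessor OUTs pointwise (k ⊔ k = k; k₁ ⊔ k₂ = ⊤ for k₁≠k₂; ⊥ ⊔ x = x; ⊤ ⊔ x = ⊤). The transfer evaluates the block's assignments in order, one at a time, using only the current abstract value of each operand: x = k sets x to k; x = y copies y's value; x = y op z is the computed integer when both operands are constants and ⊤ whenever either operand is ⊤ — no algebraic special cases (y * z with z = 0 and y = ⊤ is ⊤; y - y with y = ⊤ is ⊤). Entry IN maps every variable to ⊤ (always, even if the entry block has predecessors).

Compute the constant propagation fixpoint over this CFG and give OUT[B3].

Per-block solution:
  B0:  IN=(all ⊤)  OUT=(all ⊤)
  B1:  IN=(all ⊤)  OUT=(all ⊤)
  B2:  IN=(all ⊤)  OUT={c:0; rest ⊤}
  B3:  IN={c:0; rest ⊤}  OUT={c:0; rest ⊤}
  B4:  IN={c:0; rest ⊤}  OUT={c:0; rest ⊤}
  B5:  IN={c:0; rest ⊤}  OUT={c:0; rest ⊤}
  B6:  IN={c:0; rest ⊤}  OUT={a:1, b:-1, c:0; rest ⊤}

Merge at B3: IN[B3] = OUT[B2] = {a: ⊤, b: ⊤, c: 0, d: ⊤, e: ⊤, f: ⊤}
Applying B3's transfer function to that IN value gives OUT[B3] (row B3 above).

Answer: {a: ⊤, b: ⊤, c: 0, d: ⊤, e: ⊤, f: ⊤}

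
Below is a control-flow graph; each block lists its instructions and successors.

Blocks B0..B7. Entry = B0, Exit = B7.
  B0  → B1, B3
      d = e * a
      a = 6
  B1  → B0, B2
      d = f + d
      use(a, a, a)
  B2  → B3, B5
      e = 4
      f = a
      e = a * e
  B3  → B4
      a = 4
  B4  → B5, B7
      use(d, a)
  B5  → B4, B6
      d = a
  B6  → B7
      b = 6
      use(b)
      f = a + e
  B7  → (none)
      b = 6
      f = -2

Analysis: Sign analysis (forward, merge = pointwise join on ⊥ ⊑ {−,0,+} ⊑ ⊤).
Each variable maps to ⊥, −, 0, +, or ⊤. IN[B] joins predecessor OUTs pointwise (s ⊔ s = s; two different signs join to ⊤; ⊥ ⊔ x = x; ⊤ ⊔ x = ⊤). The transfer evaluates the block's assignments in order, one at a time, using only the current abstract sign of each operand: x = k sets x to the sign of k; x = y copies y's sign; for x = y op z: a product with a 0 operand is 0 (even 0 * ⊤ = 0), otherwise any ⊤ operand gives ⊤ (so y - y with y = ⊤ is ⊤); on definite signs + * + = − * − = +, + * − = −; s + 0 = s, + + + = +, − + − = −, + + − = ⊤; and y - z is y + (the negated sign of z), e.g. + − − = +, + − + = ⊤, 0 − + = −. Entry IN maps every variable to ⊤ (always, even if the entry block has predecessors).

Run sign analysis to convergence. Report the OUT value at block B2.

Per-block solution:
  B0: | IN=(all ⊤) | OUT={a:+; rest ⊤}
  B1: | IN={a:+; rest ⊤} | OUT={a:+; rest ⊤}
  B2: | IN={a:+; rest ⊤} | OUT={a:+, e:+, f:+; rest ⊤}
  B3: | IN={a:+; rest ⊤} | OUT={a:+; rest ⊤}
  B4: | IN={a:+; rest ⊤} | OUT={a:+; rest ⊤}
  B5: | IN={a:+; rest ⊤} | OUT={a:+, d:+; rest ⊤}
  B6: | IN={a:+, d:+; rest ⊤} | OUT={a:+, b:+, d:+; rest ⊤}
  B7: | IN={a:+; rest ⊤} | OUT={a:+, b:+, f:-; rest ⊤}

Merge at B2: IN[B2] = OUT[B1] = {a: +, b: ⊤, c: ⊤, d: ⊤, e: ⊤, f: ⊤}
Applying B2's transfer function to that IN value gives OUT[B2] (row B2 above).

Answer: {a: +, b: ⊤, c: ⊤, d: ⊤, e: +, f: +}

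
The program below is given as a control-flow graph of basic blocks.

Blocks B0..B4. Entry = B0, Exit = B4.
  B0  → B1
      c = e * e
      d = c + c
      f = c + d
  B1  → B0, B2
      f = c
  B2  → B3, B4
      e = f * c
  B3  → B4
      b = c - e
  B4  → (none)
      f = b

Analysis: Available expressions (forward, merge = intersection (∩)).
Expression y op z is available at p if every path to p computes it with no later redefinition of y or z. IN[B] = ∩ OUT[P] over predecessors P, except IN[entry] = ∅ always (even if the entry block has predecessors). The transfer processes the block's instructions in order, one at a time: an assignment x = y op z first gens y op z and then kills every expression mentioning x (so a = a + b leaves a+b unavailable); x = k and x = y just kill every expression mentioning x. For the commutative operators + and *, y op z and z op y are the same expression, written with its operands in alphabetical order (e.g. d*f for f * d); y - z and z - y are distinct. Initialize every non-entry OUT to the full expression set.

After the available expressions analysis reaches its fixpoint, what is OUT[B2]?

Answer: {c*f, c+c, c+d}

Trace:
Per-block solution:
  B0: | IN={} | OUT={c+c, c+d, e*e}
  B1: | IN={c+c, c+d, e*e} | OUT={c+c, c+d, e*e}
  B2: | IN={c+c, c+d, e*e} | OUT={c*f, c+c, c+d}
  B3: | IN={c*f, c+c, c+d} | OUT={c*f, c+c, c+d, c-e}
  B4: | IN={c*f, c+c, c+d} | OUT={c+c, c+d}

Merge at B2: IN[B2] = OUT[B1] = {c+c, c+d, e*e}
Applying B2's transfer function to that IN value gives OUT[B2] (row B2 above).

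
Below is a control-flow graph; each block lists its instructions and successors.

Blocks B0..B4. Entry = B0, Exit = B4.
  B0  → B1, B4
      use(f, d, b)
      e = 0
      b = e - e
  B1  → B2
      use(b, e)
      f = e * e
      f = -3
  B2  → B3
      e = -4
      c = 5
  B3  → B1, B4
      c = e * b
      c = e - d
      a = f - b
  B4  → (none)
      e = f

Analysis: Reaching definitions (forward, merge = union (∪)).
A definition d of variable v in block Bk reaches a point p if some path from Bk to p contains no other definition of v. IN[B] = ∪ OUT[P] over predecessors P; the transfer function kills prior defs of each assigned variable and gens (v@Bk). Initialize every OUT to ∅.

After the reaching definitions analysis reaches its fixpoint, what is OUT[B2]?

Answer: {a@B3, b@B0, c@B2, e@B2, f@B1}

Derivation:
Converged values:
  B0:  IN={}  OUT={b@B0, e@B0}
  B1:  IN={a@B3, b@B0, c@B3, e@B0, e@B2, f@B1}  OUT={a@B3, b@B0, c@B3, e@B0, e@B2, f@B1}
  B2:  IN={a@B3, b@B0, c@B3, e@B0, e@B2, f@B1}  OUT={a@B3, b@B0, c@B2, e@B2, f@B1}
  B3:  IN={a@B3, b@B0, c@B2, e@B2, f@B1}  OUT={a@B3, b@B0, c@B3, e@B2, f@B1}
  B4:  IN={a@B3, b@B0, c@B3, e@B0, e@B2, f@B1}  OUT={a@B3, b@B0, c@B3, e@B4, f@B1}

Merge at B2: IN[B2] = OUT[B1] = {a@B3, b@B0, c@B3, e@B0, e@B2, f@B1}
Applying B2's transfer function to that IN value gives OUT[B2] (row B2 above).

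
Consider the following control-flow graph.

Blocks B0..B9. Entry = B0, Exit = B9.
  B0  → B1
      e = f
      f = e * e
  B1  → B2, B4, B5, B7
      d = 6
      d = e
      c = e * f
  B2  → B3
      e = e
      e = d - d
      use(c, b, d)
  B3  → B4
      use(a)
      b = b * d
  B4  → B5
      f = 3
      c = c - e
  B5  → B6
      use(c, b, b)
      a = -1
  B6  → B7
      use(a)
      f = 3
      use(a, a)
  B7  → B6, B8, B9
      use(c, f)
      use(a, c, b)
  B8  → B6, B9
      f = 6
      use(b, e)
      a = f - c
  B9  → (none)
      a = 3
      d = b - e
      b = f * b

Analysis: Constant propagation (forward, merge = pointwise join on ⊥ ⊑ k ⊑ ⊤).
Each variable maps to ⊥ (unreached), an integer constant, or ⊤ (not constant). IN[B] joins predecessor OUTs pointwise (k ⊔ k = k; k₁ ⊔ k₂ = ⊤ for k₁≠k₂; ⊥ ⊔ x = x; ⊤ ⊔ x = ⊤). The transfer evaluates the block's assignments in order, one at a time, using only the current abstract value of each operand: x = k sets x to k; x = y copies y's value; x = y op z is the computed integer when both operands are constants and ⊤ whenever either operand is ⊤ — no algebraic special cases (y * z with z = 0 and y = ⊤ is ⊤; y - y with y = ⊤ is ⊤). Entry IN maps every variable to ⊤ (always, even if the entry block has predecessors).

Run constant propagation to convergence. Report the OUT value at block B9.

Per-block solution:
  B0: | IN=(all ⊤) | OUT=(all ⊤)
  B1: | IN=(all ⊤) | OUT=(all ⊤)
  B2: | IN=(all ⊤) | OUT=(all ⊤)
  B3: | IN=(all ⊤) | OUT=(all ⊤)
  B4: | IN=(all ⊤) | OUT={f:3; rest ⊤}
  B5: | IN=(all ⊤) | OUT={a:-1; rest ⊤}
  B6: | IN=(all ⊤) | OUT={f:3; rest ⊤}
  B7: | IN=(all ⊤) | OUT=(all ⊤)
  B8: | IN=(all ⊤) | OUT={f:6; rest ⊤}
  B9: | IN=(all ⊤) | OUT={a:3; rest ⊤}

Merge at B9: IN[B9] = OUT[B7] ⊔ OUT[B8] = {a: ⊤, b: ⊤, c: ⊤, d: ⊤, e: ⊤, f: ⊤}
Applying B9's transfer function to that IN value gives OUT[B9] (row B9 above).

Answer: {a: 3, b: ⊤, c: ⊤, d: ⊤, e: ⊤, f: ⊤}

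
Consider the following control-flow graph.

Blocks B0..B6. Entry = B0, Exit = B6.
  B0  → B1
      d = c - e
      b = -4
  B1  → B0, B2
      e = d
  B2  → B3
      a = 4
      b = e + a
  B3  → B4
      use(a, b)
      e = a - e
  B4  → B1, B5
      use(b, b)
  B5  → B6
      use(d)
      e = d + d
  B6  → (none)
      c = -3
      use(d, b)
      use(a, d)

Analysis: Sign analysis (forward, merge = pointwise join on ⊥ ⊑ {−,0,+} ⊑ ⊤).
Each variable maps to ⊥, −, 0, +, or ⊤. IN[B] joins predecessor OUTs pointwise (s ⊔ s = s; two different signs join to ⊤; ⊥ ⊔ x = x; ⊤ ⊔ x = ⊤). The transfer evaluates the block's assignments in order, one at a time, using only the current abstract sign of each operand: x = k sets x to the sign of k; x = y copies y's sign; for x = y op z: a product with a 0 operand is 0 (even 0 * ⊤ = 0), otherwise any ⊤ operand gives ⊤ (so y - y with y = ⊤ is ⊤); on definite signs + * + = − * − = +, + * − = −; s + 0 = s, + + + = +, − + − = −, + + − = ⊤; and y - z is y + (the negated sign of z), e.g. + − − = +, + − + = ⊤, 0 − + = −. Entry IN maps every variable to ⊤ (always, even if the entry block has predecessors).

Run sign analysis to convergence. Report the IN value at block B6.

Answer: {a: +, b: ⊤, c: ⊤, d: ⊤, e: ⊤, f: ⊤}

Working:
Converged values:
  B0:   IN=(all ⊤)   OUT={b:-; rest ⊤}
  B1:   IN=(all ⊤)   OUT=(all ⊤)
  B2:   IN=(all ⊤)   OUT={a:+; rest ⊤}
  B3:   IN={a:+; rest ⊤}   OUT={a:+; rest ⊤}
  B4:   IN={a:+; rest ⊤}   OUT={a:+; rest ⊤}
  B5:   IN={a:+; rest ⊤}   OUT={a:+; rest ⊤}
  B6:   IN={a:+; rest ⊤}   OUT={a:+, c:-; rest ⊤}

Merge at B6: IN[B6] = OUT[B5] = {a: +, b: ⊤, c: ⊤, d: ⊤, e: ⊤, f: ⊤}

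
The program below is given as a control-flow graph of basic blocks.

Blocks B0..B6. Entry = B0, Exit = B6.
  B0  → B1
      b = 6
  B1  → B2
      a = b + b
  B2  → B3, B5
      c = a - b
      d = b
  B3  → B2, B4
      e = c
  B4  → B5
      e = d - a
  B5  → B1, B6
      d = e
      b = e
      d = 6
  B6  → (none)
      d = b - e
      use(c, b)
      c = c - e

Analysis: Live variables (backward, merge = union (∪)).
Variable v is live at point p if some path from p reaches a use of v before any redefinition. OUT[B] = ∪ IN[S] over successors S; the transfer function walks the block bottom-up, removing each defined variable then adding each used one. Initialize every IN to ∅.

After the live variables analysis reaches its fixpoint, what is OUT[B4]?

Converged values:
  B0: | IN={e} | OUT={b, e}
  B1: | IN={b, e} | OUT={a, b, e}
  B2: | IN={a, b, e} | OUT={a, b, c, d, e}
  B3: | IN={a, b, c, d} | OUT={a, b, c, d, e}
  B4: | IN={a, c, d} | OUT={c, e}
  B5: | IN={c, e} | OUT={b, c, e}
  B6: | IN={b, c, e} | OUT={}

Merge at B4: OUT[B4] = IN[B5] = {c, e}

Answer: {c, e}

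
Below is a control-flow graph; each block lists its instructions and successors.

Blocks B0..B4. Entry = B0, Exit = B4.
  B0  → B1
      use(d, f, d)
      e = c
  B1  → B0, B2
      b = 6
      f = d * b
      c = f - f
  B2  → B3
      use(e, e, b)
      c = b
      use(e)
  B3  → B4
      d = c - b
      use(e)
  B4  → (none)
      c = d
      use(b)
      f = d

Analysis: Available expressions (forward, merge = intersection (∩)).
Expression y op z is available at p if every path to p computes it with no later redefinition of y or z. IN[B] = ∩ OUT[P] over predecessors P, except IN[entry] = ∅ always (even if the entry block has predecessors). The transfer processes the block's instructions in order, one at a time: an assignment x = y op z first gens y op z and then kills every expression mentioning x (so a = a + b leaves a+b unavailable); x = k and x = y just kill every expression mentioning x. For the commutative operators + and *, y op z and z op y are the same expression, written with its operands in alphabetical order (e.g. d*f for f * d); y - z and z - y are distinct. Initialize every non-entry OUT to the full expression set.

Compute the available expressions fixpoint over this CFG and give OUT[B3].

Fixpoint table:
  B0: | IN={} | OUT={}
  B1: | IN={} | OUT={b*d, f-f}
  B2: | IN={b*d, f-f} | OUT={b*d, f-f}
  B3: | IN={b*d, f-f} | OUT={c-b, f-f}
  B4: | IN={c-b, f-f} | OUT={}

Merge at B3: IN[B3] = OUT[B2] = {b*d, f-f}
Applying B3's transfer function to that IN value gives OUT[B3] (row B3 above).

Answer: {c-b, f-f}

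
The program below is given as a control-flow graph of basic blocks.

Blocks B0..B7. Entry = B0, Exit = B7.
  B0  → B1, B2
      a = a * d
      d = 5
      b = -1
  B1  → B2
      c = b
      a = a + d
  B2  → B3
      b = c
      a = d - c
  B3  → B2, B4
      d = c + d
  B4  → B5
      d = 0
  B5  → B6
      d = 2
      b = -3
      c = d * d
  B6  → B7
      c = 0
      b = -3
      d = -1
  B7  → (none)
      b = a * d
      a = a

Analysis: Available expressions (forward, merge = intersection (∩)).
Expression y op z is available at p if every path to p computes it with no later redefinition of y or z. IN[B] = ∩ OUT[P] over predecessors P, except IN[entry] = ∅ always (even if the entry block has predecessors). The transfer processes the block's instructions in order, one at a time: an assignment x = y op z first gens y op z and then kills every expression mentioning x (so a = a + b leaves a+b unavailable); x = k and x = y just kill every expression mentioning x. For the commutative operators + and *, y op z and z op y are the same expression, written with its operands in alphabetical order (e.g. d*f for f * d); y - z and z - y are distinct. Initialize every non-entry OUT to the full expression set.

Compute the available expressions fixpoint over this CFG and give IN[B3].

Fixpoint table:
  B0:  IN={}  OUT={}
  B1:  IN={}  OUT={}
  B2:  IN={}  OUT={d-c}
  B3:  IN={d-c}  OUT={}
  B4:  IN={}  OUT={}
  B5:  IN={}  OUT={d*d}
  B6:  IN={d*d}  OUT={}
  B7:  IN={}  OUT={}

Merge at B3: IN[B3] = OUT[B2] = {d-c}

Answer: {d-c}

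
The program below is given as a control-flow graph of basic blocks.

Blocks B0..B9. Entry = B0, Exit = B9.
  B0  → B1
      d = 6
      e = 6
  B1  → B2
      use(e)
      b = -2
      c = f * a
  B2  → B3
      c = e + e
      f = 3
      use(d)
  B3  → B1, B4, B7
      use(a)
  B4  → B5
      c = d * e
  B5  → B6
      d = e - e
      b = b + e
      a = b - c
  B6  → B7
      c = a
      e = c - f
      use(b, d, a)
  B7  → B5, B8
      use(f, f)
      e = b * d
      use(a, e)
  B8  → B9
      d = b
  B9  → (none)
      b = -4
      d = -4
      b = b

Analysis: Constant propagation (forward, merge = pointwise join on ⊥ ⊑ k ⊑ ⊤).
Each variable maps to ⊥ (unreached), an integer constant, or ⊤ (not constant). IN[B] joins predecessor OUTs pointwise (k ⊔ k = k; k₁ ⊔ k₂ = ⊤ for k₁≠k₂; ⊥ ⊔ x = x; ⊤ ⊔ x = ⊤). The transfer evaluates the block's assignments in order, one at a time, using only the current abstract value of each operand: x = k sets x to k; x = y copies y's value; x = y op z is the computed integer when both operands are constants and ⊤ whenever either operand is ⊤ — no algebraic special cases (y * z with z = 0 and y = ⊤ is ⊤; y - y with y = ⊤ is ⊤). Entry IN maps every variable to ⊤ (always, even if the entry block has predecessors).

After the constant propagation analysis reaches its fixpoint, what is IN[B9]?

Fixpoint table:
  B0:  IN=(all ⊤)  OUT={d:6, e:6; rest ⊤}
  B1:  IN={d:6, e:6; rest ⊤}  OUT={b:-2, d:6, e:6; rest ⊤}
  B2:  IN={b:-2, d:6, e:6; rest ⊤}  OUT={b:-2, c:12, d:6, e:6, f:3; rest ⊤}
  B3:  IN={b:-2, c:12, d:6, e:6, f:3; rest ⊤}  OUT={b:-2, c:12, d:6, e:6, f:3; rest ⊤}
  B4:  IN={b:-2, c:12, d:6, e:6, f:3; rest ⊤}  OUT={b:-2, c:36, d:6, e:6, f:3; rest ⊤}
  B5:  IN={f:3; rest ⊤}  OUT={f:3; rest ⊤}
  B6:  IN={f:3; rest ⊤}  OUT={f:3; rest ⊤}
  B7:  IN={f:3; rest ⊤}  OUT={f:3; rest ⊤}
  B8:  IN={f:3; rest ⊤}  OUT={f:3; rest ⊤}
  B9:  IN={f:3; rest ⊤}  OUT={b:-4, d:-4, f:3; rest ⊤}

Merge at B9: IN[B9] = OUT[B8] = {a: ⊤, b: ⊤, c: ⊤, d: ⊤, e: ⊤, f: 3}

Answer: {a: ⊤, b: ⊤, c: ⊤, d: ⊤, e: ⊤, f: 3}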